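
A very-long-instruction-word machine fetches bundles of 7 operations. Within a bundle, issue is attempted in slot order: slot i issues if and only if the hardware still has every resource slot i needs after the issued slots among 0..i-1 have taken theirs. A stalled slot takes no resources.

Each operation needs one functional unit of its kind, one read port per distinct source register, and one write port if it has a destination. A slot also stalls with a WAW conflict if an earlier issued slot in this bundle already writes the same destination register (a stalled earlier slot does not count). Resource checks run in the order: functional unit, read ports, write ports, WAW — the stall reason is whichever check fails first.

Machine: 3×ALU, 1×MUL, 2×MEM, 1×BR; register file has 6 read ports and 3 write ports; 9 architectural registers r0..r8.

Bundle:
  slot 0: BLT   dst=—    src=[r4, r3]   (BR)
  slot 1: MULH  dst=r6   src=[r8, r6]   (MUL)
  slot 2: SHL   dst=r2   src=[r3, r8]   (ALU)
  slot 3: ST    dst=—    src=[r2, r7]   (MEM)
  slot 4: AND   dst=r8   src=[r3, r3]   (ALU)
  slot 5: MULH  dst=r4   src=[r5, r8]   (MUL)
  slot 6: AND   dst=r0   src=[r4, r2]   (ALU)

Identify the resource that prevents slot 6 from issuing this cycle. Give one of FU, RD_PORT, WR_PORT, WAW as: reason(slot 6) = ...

#0 BR src=r4,r3 dispatched  <A:3 Mu:1 Ld:2 B:0 rd:4 wr:3>
#1 MUL src=r8,r6 dispatched  <A:3 Mu:0 Ld:2 B:0 rd:2 wr:2>
#2 ALU src=r3,r8 dispatched  <A:2 Mu:0 Ld:2 B:0 rd:0 wr:1>
#3 MEM src=r2,r7 held:RD_PORT  <A:2 Mu:0 Ld:2 B:0 rd:0 wr:1>
#4 ALU src=r3,r3 held:RD_PORT  <A:2 Mu:0 Ld:2 B:0 rd:0 wr:1>
#5 MUL src=r5,r8 held:FU  <A:2 Mu:0 Ld:2 B:0 rd:0 wr:1>
#6 ALU src=r4,r2 held:RD_PORT  <A:2 Mu:0 Ld:2 B:0 rd:0 wr:1>

reason(slot 6) = RD_PORT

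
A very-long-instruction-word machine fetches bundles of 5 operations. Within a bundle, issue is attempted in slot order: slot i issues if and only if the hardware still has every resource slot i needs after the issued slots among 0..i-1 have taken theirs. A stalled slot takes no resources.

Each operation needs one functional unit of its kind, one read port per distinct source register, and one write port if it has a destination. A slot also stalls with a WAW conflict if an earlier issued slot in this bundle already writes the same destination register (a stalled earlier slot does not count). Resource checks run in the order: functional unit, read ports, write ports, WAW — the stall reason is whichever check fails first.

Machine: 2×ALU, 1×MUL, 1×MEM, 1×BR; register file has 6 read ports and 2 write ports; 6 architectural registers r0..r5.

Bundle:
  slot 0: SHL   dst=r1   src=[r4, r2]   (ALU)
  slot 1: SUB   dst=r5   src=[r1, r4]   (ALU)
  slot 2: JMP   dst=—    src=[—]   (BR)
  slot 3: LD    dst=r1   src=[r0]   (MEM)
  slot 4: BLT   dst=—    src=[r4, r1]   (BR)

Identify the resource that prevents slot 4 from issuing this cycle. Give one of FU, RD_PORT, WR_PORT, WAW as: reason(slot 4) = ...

  0. ALU→r1 ⇒ go  {1A/1Mu/1Ld/1B | 4r 1w}
  1. ALU→r5 ⇒ go  {0A/1Mu/1Ld/1B | 2r 0w}
  2. BR ⇒ go  {0A/1Mu/1Ld/0B | 2r 0w}
  3. MEM→r1 ⇒ no(WR_PORT)  {0A/1Mu/1Ld/0B | 2r 0w}
  4. BR ⇒ no(FU)  {0A/1Mu/1Ld/0B | 2r 0w}

reason(slot 4) = FU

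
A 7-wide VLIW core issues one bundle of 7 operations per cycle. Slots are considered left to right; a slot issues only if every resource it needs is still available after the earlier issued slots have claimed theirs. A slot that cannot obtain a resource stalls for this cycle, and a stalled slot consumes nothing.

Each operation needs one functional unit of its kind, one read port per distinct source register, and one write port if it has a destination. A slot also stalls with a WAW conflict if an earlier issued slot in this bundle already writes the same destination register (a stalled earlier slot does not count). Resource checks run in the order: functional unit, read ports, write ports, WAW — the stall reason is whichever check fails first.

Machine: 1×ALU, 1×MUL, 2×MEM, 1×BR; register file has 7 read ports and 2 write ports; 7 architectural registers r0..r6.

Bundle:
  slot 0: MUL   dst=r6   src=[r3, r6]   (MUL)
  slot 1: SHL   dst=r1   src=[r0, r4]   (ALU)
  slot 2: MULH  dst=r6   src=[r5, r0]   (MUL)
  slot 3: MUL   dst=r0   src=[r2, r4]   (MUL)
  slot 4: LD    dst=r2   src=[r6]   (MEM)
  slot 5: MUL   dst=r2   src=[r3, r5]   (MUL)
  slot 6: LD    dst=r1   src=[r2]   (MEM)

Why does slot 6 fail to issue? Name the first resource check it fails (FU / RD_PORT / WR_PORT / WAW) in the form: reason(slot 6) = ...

reason(slot 6) = WR_PORT

#0 MUL src=r3,r6 dispatched  <A:1 Mu:0 Ld:2 B:1 rd:5 wr:1>
#1 ALU src=r0,r4 dispatched  <A:0 Mu:0 Ld:2 B:1 rd:3 wr:0>
#2 MUL src=r5,r0 held:FU  <A:0 Mu:0 Ld:2 B:1 rd:3 wr:0>
#3 MUL src=r2,r4 held:FU  <A:0 Mu:0 Ld:2 B:1 rd:3 wr:0>
#4 MEM src=r6 held:WR_PORT  <A:0 Mu:0 Ld:2 B:1 rd:3 wr:0>
#5 MUL src=r3,r5 held:FU  <A:0 Mu:0 Ld:2 B:1 rd:3 wr:0>
#6 MEM src=r2 held:WR_PORT  <A:0 Mu:0 Ld:2 B:1 rd:3 wr:0>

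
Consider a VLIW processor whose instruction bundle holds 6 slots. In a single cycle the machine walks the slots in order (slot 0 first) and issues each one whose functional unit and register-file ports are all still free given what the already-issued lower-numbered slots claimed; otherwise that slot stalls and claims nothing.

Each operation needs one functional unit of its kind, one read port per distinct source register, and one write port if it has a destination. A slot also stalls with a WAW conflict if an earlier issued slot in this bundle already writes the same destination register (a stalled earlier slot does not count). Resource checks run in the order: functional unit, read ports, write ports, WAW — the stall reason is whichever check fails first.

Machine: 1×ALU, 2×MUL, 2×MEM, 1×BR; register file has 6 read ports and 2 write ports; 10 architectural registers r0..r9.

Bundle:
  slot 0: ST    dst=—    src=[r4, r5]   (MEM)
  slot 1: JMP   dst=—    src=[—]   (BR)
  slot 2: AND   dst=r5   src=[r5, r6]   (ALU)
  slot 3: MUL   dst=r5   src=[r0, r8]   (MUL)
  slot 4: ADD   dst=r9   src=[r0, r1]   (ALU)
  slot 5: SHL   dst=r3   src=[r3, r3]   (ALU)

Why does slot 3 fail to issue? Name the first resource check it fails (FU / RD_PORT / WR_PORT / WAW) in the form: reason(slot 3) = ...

[0] MEM needs rd=2 wr=0: ok; after: ALU=1 MUL=2 MEM=1 BR=1, R=4, W=2
[1] BR needs rd=0 wr=0: ok; after: ALU=1 MUL=2 MEM=1 BR=0, R=4, W=2
[2] ALU needs rd=2 wr=1: ok; after: ALU=0 MUL=2 MEM=1 BR=0, R=2, W=1
[3] MUL needs rd=2 wr=1: WAW; after: ALU=0 MUL=2 MEM=1 BR=0, R=2, W=1
[4] ALU needs rd=2 wr=1: FU; after: ALU=0 MUL=2 MEM=1 BR=0, R=2, W=1
[5] ALU needs rd=1 wr=1: FU; after: ALU=0 MUL=2 MEM=1 BR=0, R=2, W=1

reason(slot 3) = WAW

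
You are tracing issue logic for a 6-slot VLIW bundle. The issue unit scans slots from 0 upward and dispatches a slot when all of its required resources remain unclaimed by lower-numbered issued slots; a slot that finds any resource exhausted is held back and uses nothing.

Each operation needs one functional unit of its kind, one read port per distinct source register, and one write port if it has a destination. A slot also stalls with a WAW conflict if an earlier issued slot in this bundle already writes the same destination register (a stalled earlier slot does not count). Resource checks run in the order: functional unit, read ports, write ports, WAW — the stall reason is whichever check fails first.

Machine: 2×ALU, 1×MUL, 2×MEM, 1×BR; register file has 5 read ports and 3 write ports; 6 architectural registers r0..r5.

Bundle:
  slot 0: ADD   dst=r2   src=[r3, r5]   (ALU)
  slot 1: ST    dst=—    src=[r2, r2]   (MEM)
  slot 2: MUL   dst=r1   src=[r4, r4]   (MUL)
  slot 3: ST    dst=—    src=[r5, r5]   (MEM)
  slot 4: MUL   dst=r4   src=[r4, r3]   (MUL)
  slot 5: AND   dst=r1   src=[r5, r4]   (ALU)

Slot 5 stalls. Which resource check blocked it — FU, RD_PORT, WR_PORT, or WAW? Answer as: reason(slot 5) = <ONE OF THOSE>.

reason(slot 5) = RD_PORT

slot 0 (ALU): ISSUE — free A1,Mu1,Ld2,B1 rp3 wp2
slot 1 (MEM): ISSUE — free A1,Mu1,Ld1,B1 rp2 wp2
slot 2 (MUL): ISSUE — free A1,Mu0,Ld1,B1 rp1 wp1
slot 3 (MEM): ISSUE — free A1,Mu0,Ld0,B1 rp0 wp1
slot 4 (MUL): stall FU — free A1,Mu0,Ld0,B1 rp0 wp1
slot 5 (ALU): stall RD_PORT — free A1,Mu0,Ld0,B1 rp0 wp1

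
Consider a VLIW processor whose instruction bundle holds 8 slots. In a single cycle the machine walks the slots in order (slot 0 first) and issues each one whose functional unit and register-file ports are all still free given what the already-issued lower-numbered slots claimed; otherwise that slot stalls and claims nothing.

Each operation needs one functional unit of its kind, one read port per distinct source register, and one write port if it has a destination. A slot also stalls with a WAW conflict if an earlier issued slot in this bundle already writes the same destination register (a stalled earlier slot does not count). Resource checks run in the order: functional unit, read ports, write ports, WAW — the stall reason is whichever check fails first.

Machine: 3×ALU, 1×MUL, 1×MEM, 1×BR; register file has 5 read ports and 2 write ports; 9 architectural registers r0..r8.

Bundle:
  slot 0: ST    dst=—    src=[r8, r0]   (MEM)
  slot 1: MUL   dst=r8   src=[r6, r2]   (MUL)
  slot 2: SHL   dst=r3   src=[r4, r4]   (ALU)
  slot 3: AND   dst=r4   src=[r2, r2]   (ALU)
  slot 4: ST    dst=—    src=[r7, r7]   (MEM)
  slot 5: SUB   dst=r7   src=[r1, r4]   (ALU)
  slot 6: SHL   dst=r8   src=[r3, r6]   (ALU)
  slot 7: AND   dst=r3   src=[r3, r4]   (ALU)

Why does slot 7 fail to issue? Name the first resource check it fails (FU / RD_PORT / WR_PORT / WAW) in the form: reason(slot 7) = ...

slot 0 (MEM): ISSUE — free A3,Mu1,Ld0,B1 rp3 wp2
slot 1 (MUL): ISSUE — free A3,Mu0,Ld0,B1 rp1 wp1
slot 2 (ALU): ISSUE — free A2,Mu0,Ld0,B1 rp0 wp0
slot 3 (ALU): stall RD_PORT — free A2,Mu0,Ld0,B1 rp0 wp0
slot 4 (MEM): stall FU — free A2,Mu0,Ld0,B1 rp0 wp0
slot 5 (ALU): stall RD_PORT — free A2,Mu0,Ld0,B1 rp0 wp0
slot 6 (ALU): stall RD_PORT — free A2,Mu0,Ld0,B1 rp0 wp0
slot 7 (ALU): stall RD_PORT — free A2,Mu0,Ld0,B1 rp0 wp0

reason(slot 7) = RD_PORT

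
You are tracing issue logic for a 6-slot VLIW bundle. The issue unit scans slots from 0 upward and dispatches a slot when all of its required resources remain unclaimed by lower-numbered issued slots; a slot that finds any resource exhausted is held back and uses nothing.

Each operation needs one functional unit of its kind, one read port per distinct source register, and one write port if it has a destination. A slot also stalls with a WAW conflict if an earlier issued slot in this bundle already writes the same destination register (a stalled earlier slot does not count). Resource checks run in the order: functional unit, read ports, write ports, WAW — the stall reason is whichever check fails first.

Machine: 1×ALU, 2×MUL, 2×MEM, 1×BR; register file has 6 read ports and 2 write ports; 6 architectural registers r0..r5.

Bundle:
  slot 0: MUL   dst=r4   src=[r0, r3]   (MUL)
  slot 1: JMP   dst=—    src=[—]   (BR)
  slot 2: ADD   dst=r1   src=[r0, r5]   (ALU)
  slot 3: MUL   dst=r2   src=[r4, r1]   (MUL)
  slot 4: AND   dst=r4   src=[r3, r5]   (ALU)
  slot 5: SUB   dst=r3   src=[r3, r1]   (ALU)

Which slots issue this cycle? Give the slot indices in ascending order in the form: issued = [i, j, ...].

issued = [0, 1, 2]

[0] MUL needs rd=2 wr=1: ok; after: ALU=1 MUL=1 MEM=2 BR=1, R=4, W=1
[1] BR needs rd=0 wr=0: ok; after: ALU=1 MUL=1 MEM=2 BR=0, R=4, W=1
[2] ALU needs rd=2 wr=1: ok; after: ALU=0 MUL=1 MEM=2 BR=0, R=2, W=0
[3] MUL needs rd=2 wr=1: WR_PORT; after: ALU=0 MUL=1 MEM=2 BR=0, R=2, W=0
[4] ALU needs rd=2 wr=1: FU; after: ALU=0 MUL=1 MEM=2 BR=0, R=2, W=0
[5] ALU needs rd=2 wr=1: FU; after: ALU=0 MUL=1 MEM=2 BR=0, R=2, W=0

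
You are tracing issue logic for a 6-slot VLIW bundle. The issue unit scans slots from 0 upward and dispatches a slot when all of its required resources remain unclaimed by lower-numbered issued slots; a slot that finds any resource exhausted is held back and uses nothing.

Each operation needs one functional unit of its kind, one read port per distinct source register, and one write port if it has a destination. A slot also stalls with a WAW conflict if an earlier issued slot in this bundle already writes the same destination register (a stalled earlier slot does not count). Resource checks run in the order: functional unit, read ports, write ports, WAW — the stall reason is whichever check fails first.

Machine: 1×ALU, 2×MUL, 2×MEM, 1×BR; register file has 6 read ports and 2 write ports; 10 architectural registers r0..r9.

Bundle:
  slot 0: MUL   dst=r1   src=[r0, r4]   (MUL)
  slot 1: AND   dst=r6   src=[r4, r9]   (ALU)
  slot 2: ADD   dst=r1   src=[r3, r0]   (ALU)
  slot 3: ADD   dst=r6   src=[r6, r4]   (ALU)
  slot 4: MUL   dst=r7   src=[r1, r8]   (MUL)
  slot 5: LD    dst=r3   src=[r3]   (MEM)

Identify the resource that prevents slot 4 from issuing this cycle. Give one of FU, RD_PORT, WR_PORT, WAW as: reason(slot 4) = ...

reason(slot 4) = WR_PORT

(0) want 1×MUL +2rd +1wr — yes → AL1|MU1|ME2|BR1|rd4|wr1
(1) want 1×ALU +2rd +1wr — yes → AL0|MU1|ME2|BR1|rd2|wr0
(2) want 1×ALU +2rd +1wr — FU → AL0|MU1|ME2|BR1|rd2|wr0
(3) want 1×ALU +2rd +1wr — FU → AL0|MU1|ME2|BR1|rd2|wr0
(4) want 1×MUL +2rd +1wr — WR_PORT → AL0|MU1|ME2|BR1|rd2|wr0
(5) want 1×MEM +1rd +1wr — WR_PORT → AL0|MU1|ME2|BR1|rd2|wr0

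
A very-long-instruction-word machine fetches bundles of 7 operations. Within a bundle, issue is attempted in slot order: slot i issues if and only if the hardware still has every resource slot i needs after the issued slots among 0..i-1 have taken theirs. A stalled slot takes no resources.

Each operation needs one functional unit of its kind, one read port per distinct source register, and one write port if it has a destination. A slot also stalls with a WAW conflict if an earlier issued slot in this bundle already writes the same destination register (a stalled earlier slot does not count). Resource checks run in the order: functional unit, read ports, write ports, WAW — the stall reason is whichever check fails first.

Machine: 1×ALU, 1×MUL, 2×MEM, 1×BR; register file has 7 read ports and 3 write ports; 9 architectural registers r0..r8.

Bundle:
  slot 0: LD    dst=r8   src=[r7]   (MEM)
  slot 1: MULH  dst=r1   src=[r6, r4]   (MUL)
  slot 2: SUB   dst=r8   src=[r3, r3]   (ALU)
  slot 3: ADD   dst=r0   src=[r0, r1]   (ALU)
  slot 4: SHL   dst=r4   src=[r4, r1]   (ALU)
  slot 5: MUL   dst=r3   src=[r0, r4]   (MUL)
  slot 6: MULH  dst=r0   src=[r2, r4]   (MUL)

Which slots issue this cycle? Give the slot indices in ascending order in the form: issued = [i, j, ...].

issued = [0, 1, 3]

#0 MEM src=r7 dispatched  <A:1 Mu:1 Ld:1 B:1 rd:6 wr:2>
#1 MUL src=r6,r4 dispatched  <A:1 Mu:0 Ld:1 B:1 rd:4 wr:1>
#2 ALU src=r3,r3 held:WAW  <A:1 Mu:0 Ld:1 B:1 rd:4 wr:1>
#3 ALU src=r0,r1 dispatched  <A:0 Mu:0 Ld:1 B:1 rd:2 wr:0>
#4 ALU src=r4,r1 held:FU  <A:0 Mu:0 Ld:1 B:1 rd:2 wr:0>
#5 MUL src=r0,r4 held:FU  <A:0 Mu:0 Ld:1 B:1 rd:2 wr:0>
#6 MUL src=r2,r4 held:FU  <A:0 Mu:0 Ld:1 B:1 rd:2 wr:0>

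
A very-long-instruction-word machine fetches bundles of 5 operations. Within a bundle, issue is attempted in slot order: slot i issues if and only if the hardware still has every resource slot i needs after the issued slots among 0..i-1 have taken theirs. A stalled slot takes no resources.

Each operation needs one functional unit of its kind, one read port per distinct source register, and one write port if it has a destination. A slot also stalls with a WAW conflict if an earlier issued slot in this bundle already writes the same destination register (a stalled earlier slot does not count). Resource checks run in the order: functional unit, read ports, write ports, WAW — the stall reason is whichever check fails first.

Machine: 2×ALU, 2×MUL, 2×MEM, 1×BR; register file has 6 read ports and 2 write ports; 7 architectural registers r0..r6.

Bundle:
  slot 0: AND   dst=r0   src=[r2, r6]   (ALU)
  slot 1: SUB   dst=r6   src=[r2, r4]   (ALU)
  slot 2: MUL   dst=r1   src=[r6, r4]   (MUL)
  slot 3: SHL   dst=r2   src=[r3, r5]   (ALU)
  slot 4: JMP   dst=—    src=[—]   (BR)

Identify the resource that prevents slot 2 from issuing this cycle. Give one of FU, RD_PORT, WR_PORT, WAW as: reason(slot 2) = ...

#0 ALU src=r2,r6 dispatched  <A:1 Mu:2 Ld:2 B:1 rd:4 wr:1>
#1 ALU src=r2,r4 dispatched  <A:0 Mu:2 Ld:2 B:1 rd:2 wr:0>
#2 MUL src=r6,r4 held:WR_PORT  <A:0 Mu:2 Ld:2 B:1 rd:2 wr:0>
#3 ALU src=r3,r5 held:FU  <A:0 Mu:2 Ld:2 B:1 rd:2 wr:0>
#4 BR src=- dispatched  <A:0 Mu:2 Ld:2 B:0 rd:2 wr:0>

reason(slot 2) = WR_PORT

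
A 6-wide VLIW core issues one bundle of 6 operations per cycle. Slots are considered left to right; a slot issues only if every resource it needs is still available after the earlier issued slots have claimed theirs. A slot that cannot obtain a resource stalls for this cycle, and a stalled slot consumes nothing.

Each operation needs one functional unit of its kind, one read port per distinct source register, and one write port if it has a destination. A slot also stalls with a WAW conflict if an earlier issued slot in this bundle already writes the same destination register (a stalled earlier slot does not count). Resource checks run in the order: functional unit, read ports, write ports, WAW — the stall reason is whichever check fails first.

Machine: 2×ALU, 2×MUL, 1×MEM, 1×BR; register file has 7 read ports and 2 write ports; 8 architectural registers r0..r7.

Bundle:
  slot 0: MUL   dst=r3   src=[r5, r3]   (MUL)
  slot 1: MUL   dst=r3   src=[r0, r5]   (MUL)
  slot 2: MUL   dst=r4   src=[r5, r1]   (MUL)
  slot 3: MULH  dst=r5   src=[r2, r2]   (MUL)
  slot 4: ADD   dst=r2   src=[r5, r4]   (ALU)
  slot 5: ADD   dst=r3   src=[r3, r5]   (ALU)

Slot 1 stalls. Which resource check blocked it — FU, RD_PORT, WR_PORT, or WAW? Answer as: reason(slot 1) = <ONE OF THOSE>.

reason(slot 1) = WAW

  0. MUL→r3 ⇒ go  {2A/1Mu/1Ld/1B | 5r 1w}
  1. MUL→r3 ⇒ no(WAW)  {2A/1Mu/1Ld/1B | 5r 1w}
  2. MUL→r4 ⇒ go  {2A/0Mu/1Ld/1B | 3r 0w}
  3. MUL→r5 ⇒ no(FU)  {2A/0Mu/1Ld/1B | 3r 0w}
  4. ALU→r2 ⇒ no(WR_PORT)  {2A/0Mu/1Ld/1B | 3r 0w}
  5. ALU→r3 ⇒ no(WR_PORT)  {2A/0Mu/1Ld/1B | 3r 0w}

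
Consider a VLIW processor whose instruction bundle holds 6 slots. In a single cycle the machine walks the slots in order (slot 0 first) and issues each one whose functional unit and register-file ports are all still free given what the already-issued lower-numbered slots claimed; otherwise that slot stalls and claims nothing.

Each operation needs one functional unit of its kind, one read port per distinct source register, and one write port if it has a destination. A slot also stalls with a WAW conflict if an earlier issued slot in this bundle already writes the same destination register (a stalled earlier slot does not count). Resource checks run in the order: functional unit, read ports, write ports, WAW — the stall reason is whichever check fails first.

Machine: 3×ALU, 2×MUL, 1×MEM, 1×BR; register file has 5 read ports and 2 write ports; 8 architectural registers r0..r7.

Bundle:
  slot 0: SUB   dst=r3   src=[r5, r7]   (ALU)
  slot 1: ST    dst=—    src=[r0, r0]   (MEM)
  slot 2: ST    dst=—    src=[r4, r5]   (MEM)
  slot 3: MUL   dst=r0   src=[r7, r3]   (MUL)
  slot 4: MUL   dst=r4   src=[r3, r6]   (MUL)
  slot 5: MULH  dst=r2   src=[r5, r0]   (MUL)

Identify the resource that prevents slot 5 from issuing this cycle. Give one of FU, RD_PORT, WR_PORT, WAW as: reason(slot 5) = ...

reason(slot 5) = RD_PORT

#0 ALU src=r5,r7 dispatched  <A:2 Mu:2 Ld:1 B:1 rd:3 wr:1>
#1 MEM src=r0,r0 dispatched  <A:2 Mu:2 Ld:0 B:1 rd:2 wr:1>
#2 MEM src=r4,r5 held:FU  <A:2 Mu:2 Ld:0 B:1 rd:2 wr:1>
#3 MUL src=r7,r3 dispatched  <A:2 Mu:1 Ld:0 B:1 rd:0 wr:0>
#4 MUL src=r3,r6 held:RD_PORT  <A:2 Mu:1 Ld:0 B:1 rd:0 wr:0>
#5 MUL src=r5,r0 held:RD_PORT  <A:2 Mu:1 Ld:0 B:1 rd:0 wr:0>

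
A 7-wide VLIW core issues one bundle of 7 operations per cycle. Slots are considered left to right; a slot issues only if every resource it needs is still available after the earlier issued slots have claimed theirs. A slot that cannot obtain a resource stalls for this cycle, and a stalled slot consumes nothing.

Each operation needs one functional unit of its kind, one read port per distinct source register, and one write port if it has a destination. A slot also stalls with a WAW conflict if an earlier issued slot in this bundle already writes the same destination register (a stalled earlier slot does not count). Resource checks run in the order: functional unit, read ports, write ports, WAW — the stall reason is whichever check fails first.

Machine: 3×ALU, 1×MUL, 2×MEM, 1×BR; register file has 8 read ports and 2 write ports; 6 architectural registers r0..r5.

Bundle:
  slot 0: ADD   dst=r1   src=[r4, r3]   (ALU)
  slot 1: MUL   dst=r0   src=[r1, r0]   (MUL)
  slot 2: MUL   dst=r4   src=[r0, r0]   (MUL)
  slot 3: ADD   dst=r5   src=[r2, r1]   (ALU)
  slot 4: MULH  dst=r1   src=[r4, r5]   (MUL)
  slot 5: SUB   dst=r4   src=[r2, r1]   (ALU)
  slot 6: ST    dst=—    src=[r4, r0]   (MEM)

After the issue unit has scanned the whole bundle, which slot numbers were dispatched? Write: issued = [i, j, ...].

issued = [0, 1, 6]

  0. ALU→r1 ⇒ go  {2A/1Mu/2Ld/1B | 6r 1w}
  1. MUL→r0 ⇒ go  {2A/0Mu/2Ld/1B | 4r 0w}
  2. MUL→r4 ⇒ no(FU)  {2A/0Mu/2Ld/1B | 4r 0w}
  3. ALU→r5 ⇒ no(WR_PORT)  {2A/0Mu/2Ld/1B | 4r 0w}
  4. MUL→r1 ⇒ no(FU)  {2A/0Mu/2Ld/1B | 4r 0w}
  5. ALU→r4 ⇒ no(WR_PORT)  {2A/0Mu/2Ld/1B | 4r 0w}
  6. MEM ⇒ go  {2A/0Mu/1Ld/1B | 2r 0w}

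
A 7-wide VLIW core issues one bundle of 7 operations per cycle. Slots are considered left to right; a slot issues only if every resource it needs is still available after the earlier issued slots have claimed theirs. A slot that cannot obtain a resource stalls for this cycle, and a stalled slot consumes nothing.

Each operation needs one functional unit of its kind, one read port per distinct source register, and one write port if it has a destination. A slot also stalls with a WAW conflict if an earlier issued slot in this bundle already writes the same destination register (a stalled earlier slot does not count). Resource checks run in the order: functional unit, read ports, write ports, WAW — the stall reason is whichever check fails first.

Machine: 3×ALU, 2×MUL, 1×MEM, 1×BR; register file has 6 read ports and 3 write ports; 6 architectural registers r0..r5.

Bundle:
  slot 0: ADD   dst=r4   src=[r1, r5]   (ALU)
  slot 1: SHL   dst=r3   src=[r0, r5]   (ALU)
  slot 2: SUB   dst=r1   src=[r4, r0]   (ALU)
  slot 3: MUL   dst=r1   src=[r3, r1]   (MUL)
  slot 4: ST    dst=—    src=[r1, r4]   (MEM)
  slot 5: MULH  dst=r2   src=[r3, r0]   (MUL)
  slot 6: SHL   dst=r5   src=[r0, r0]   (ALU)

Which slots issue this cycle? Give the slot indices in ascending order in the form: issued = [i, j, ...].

  0. ALU→r4 ⇒ go  {2A/2Mu/1Ld/1B | 4r 2w}
  1. ALU→r3 ⇒ go  {1A/2Mu/1Ld/1B | 2r 1w}
  2. ALU→r1 ⇒ go  {0A/2Mu/1Ld/1B | 0r 0w}
  3. MUL→r1 ⇒ no(RD_PORT)  {0A/2Mu/1Ld/1B | 0r 0w}
  4. MEM ⇒ no(RD_PORT)  {0A/2Mu/1Ld/1B | 0r 0w}
  5. MUL→r2 ⇒ no(RD_PORT)  {0A/2Mu/1Ld/1B | 0r 0w}
  6. ALU→r5 ⇒ no(FU)  {0A/2Mu/1Ld/1B | 0r 0w}

issued = [0, 1, 2]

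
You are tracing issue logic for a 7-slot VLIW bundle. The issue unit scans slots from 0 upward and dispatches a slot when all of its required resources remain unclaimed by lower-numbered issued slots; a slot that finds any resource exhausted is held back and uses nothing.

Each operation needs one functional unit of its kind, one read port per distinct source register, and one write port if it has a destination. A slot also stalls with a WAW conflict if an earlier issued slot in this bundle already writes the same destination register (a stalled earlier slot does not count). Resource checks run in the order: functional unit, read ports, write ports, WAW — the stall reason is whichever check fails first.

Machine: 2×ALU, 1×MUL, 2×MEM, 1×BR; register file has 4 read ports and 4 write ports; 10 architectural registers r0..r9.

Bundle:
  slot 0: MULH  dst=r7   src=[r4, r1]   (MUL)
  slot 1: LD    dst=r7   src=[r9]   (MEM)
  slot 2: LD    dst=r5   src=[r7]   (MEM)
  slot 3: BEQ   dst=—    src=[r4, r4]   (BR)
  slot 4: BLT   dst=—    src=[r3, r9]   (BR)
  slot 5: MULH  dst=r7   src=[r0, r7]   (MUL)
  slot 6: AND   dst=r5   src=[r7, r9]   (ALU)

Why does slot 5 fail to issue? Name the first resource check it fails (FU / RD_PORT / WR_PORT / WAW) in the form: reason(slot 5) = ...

reason(slot 5) = FU

#0 MUL src=r4,r1 dispatched  <A:2 Mu:0 Ld:2 B:1 rd:2 wr:3>
#1 MEM src=r9 held:WAW  <A:2 Mu:0 Ld:2 B:1 rd:2 wr:3>
#2 MEM src=r7 dispatched  <A:2 Mu:0 Ld:1 B:1 rd:1 wr:2>
#3 BR src=r4,r4 dispatched  <A:2 Mu:0 Ld:1 B:0 rd:0 wr:2>
#4 BR src=r3,r9 held:FU  <A:2 Mu:0 Ld:1 B:0 rd:0 wr:2>
#5 MUL src=r0,r7 held:FU  <A:2 Mu:0 Ld:1 B:0 rd:0 wr:2>
#6 ALU src=r7,r9 held:RD_PORT  <A:2 Mu:0 Ld:1 B:0 rd:0 wr:2>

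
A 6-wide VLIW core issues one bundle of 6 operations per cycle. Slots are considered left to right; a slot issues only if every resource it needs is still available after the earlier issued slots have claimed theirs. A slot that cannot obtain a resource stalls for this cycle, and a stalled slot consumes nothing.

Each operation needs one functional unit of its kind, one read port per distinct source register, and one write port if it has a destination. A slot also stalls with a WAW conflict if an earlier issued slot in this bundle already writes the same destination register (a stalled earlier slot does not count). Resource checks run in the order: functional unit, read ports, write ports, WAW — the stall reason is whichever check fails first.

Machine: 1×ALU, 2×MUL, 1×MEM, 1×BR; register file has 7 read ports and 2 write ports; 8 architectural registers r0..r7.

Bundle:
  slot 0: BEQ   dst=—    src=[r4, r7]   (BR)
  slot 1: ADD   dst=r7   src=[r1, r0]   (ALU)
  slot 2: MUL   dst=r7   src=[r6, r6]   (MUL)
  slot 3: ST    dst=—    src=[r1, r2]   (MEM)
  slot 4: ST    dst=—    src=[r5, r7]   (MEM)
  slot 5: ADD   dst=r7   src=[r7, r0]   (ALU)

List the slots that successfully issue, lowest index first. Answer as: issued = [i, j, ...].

issued = [0, 1, 3]

#0 BR src=r4,r7 dispatched  <A:1 Mu:2 Ld:1 B:0 rd:5 wr:2>
#1 ALU src=r1,r0 dispatched  <A:0 Mu:2 Ld:1 B:0 rd:3 wr:1>
#2 MUL src=r6,r6 held:WAW  <A:0 Mu:2 Ld:1 B:0 rd:3 wr:1>
#3 MEM src=r1,r2 dispatched  <A:0 Mu:2 Ld:0 B:0 rd:1 wr:1>
#4 MEM src=r5,r7 held:FU  <A:0 Mu:2 Ld:0 B:0 rd:1 wr:1>
#5 ALU src=r7,r0 held:FU  <A:0 Mu:2 Ld:0 B:0 rd:1 wr:1>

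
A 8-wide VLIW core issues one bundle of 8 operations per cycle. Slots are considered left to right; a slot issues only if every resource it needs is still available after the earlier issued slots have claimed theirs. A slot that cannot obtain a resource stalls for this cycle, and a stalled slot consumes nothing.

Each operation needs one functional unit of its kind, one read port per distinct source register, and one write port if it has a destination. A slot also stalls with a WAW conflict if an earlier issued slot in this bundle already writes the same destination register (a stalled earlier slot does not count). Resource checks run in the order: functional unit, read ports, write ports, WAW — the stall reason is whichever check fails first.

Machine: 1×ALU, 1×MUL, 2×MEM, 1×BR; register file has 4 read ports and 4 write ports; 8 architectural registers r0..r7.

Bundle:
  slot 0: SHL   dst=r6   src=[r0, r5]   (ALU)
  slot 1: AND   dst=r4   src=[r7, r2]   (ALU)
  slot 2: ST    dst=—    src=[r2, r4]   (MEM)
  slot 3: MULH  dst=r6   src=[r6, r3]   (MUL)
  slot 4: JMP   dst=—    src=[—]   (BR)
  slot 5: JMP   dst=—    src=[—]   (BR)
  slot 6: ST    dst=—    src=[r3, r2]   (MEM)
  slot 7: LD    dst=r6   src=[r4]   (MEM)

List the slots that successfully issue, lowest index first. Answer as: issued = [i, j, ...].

issued = [0, 2, 4]

slot 0 (ALU): ISSUE — free A0,Mu1,Ld2,B1 rp2 wp3
slot 1 (ALU): stall FU — free A0,Mu1,Ld2,B1 rp2 wp3
slot 2 (MEM): ISSUE — free A0,Mu1,Ld1,B1 rp0 wp3
slot 3 (MUL): stall RD_PORT — free A0,Mu1,Ld1,B1 rp0 wp3
slot 4 (BR): ISSUE — free A0,Mu1,Ld1,B0 rp0 wp3
slot 5 (BR): stall FU — free A0,Mu1,Ld1,B0 rp0 wp3
slot 6 (MEM): stall RD_PORT — free A0,Mu1,Ld1,B0 rp0 wp3
slot 7 (MEM): stall RD_PORT — free A0,Mu1,Ld1,B0 rp0 wp3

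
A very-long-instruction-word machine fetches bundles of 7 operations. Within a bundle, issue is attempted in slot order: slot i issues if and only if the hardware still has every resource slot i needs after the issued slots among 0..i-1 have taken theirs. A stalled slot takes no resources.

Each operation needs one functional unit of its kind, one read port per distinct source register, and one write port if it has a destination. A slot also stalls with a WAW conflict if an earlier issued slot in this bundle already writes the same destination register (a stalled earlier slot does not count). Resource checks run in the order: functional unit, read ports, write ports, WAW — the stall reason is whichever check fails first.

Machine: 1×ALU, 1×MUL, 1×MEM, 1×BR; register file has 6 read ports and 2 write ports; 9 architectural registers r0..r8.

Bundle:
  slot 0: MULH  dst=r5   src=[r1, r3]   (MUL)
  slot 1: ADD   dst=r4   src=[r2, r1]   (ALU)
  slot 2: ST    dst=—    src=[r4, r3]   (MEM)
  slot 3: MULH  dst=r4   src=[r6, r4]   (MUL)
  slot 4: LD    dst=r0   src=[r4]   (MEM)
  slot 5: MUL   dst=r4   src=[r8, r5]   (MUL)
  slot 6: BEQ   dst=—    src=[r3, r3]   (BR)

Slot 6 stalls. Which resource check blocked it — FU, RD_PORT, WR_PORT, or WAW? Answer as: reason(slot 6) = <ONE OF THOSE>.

reason(slot 6) = RD_PORT

#0 MUL src=r1,r3 dispatched  <A:1 Mu:0 Ld:1 B:1 rd:4 wr:1>
#1 ALU src=r2,r1 dispatched  <A:0 Mu:0 Ld:1 B:1 rd:2 wr:0>
#2 MEM src=r4,r3 dispatched  <A:0 Mu:0 Ld:0 B:1 rd:0 wr:0>
#3 MUL src=r6,r4 held:FU  <A:0 Mu:0 Ld:0 B:1 rd:0 wr:0>
#4 MEM src=r4 held:FU  <A:0 Mu:0 Ld:0 B:1 rd:0 wr:0>
#5 MUL src=r8,r5 held:FU  <A:0 Mu:0 Ld:0 B:1 rd:0 wr:0>
#6 BR src=r3,r3 held:RD_PORT  <A:0 Mu:0 Ld:0 B:1 rd:0 wr:0>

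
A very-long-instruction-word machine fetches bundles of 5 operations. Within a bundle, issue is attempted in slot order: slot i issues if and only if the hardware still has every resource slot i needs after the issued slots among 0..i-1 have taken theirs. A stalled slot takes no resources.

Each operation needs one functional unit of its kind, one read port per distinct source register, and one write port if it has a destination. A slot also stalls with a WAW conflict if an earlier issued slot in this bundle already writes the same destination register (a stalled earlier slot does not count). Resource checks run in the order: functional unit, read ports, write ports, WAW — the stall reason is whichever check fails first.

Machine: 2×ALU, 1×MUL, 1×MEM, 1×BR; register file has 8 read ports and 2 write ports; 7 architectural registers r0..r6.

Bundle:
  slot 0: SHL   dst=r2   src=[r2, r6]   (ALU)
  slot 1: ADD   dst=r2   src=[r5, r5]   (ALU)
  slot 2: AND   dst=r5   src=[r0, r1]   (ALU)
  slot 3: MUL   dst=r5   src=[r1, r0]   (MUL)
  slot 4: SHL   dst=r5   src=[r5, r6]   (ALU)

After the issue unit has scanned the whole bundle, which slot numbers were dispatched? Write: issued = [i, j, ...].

slot 0 (ALU): ISSUE — free A1,Mu1,Ld1,B1 rp6 wp1
slot 1 (ALU): stall WAW — free A1,Mu1,Ld1,B1 rp6 wp1
slot 2 (ALU): ISSUE — free A0,Mu1,Ld1,B1 rp4 wp0
slot 3 (MUL): stall WR_PORT — free A0,Mu1,Ld1,B1 rp4 wp0
slot 4 (ALU): stall FU — free A0,Mu1,Ld1,B1 rp4 wp0

issued = [0, 2]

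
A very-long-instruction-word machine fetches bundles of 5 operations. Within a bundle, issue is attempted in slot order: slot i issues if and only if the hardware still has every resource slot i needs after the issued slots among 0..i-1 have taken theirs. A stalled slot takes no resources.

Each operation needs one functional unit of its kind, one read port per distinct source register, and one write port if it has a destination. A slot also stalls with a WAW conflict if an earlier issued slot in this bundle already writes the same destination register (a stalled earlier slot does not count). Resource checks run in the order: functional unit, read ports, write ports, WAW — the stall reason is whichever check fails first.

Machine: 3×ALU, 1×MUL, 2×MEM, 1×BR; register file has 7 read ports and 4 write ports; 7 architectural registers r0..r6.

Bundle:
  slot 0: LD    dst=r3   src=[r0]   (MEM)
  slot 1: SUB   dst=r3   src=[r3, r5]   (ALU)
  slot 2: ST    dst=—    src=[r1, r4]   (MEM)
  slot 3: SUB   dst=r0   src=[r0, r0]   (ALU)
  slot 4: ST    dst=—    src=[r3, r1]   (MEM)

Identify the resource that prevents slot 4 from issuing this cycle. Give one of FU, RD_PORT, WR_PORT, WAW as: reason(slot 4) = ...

slot 0 (MEM): ISSUE — free A3,Mu1,Ld1,B1 rp6 wp3
slot 1 (ALU): stall WAW — free A3,Mu1,Ld1,B1 rp6 wp3
slot 2 (MEM): ISSUE — free A3,Mu1,Ld0,B1 rp4 wp3
slot 3 (ALU): ISSUE — free A2,Mu1,Ld0,B1 rp3 wp2
slot 4 (MEM): stall FU — free A2,Mu1,Ld0,B1 rp3 wp2

reason(slot 4) = FU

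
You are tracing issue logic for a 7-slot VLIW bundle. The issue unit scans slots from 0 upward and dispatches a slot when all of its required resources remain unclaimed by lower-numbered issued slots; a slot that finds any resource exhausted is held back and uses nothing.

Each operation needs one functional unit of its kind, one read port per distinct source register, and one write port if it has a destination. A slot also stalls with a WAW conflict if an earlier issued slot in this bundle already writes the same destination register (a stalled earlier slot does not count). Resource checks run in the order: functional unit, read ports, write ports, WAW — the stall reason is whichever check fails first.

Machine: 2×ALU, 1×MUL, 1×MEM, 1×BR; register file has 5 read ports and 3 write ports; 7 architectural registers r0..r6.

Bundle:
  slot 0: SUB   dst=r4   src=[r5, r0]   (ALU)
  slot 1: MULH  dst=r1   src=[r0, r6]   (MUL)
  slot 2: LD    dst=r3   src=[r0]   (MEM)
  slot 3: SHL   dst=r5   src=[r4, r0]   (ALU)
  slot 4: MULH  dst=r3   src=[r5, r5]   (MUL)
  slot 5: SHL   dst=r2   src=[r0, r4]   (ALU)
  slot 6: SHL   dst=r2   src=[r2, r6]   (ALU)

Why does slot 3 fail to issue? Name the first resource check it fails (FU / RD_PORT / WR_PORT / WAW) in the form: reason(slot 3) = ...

#0 ALU src=r5,r0 dispatched  <A:1 Mu:1 Ld:1 B:1 rd:3 wr:2>
#1 MUL src=r0,r6 dispatched  <A:1 Mu:0 Ld:1 B:1 rd:1 wr:1>
#2 MEM src=r0 dispatched  <A:1 Mu:0 Ld:0 B:1 rd:0 wr:0>
#3 ALU src=r4,r0 held:RD_PORT  <A:1 Mu:0 Ld:0 B:1 rd:0 wr:0>
#4 MUL src=r5,r5 held:FU  <A:1 Mu:0 Ld:0 B:1 rd:0 wr:0>
#5 ALU src=r0,r4 held:RD_PORT  <A:1 Mu:0 Ld:0 B:1 rd:0 wr:0>
#6 ALU src=r2,r6 held:RD_PORT  <A:1 Mu:0 Ld:0 B:1 rd:0 wr:0>

reason(slot 3) = RD_PORT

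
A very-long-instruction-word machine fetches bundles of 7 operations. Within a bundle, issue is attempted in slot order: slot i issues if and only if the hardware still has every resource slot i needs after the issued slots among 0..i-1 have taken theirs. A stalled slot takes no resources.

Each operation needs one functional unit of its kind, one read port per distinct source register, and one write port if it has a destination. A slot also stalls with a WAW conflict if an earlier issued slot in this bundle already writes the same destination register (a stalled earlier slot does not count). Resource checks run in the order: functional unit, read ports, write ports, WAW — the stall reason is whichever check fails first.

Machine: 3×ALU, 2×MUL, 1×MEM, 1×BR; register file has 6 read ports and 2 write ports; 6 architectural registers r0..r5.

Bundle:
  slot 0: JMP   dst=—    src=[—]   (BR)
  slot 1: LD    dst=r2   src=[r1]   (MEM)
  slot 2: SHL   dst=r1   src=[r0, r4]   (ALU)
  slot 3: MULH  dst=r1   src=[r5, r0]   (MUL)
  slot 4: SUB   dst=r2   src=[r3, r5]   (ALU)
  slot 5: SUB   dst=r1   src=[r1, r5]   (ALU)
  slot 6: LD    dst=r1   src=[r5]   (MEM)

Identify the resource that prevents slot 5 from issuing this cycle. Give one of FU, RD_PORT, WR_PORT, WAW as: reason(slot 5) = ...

reason(slot 5) = WR_PORT

  0. BR ⇒ go  {3A/2Mu/1Ld/0B | 6r 2w}
  1. MEM→r2 ⇒ go  {3A/2Mu/0Ld/0B | 5r 1w}
  2. ALU→r1 ⇒ go  {2A/2Mu/0Ld/0B | 3r 0w}
  3. MUL→r1 ⇒ no(WR_PORT)  {2A/2Mu/0Ld/0B | 3r 0w}
  4. ALU→r2 ⇒ no(WR_PORT)  {2A/2Mu/0Ld/0B | 3r 0w}
  5. ALU→r1 ⇒ no(WR_PORT)  {2A/2Mu/0Ld/0B | 3r 0w}
  6. MEM→r1 ⇒ no(FU)  {2A/2Mu/0Ld/0B | 3r 0w}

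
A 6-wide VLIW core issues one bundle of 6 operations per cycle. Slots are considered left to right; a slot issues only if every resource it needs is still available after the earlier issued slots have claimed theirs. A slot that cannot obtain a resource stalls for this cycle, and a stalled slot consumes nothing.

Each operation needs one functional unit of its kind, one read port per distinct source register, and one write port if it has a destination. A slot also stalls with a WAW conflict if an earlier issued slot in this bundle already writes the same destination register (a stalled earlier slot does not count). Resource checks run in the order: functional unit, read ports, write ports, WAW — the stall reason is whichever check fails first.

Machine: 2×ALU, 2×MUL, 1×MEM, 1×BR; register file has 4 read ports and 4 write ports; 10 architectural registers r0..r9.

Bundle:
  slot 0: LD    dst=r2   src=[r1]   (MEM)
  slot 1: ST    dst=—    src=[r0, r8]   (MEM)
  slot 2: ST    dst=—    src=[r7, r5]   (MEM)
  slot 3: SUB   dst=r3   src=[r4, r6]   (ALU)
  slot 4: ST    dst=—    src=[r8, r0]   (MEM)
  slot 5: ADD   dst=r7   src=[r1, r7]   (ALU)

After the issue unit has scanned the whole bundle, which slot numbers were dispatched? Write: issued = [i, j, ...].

[0] MEM needs rd=1 wr=1: ok; after: ALU=2 MUL=2 MEM=0 BR=1, R=3, W=3
[1] MEM needs rd=2 wr=0: FU; after: ALU=2 MUL=2 MEM=0 BR=1, R=3, W=3
[2] MEM needs rd=2 wr=0: FU; after: ALU=2 MUL=2 MEM=0 BR=1, R=3, W=3
[3] ALU needs rd=2 wr=1: ok; after: ALU=1 MUL=2 MEM=0 BR=1, R=1, W=2
[4] MEM needs rd=2 wr=0: FU; after: ALU=1 MUL=2 MEM=0 BR=1, R=1, W=2
[5] ALU needs rd=2 wr=1: RD_PORT; after: ALU=1 MUL=2 MEM=0 BR=1, R=1, W=2

issued = [0, 3]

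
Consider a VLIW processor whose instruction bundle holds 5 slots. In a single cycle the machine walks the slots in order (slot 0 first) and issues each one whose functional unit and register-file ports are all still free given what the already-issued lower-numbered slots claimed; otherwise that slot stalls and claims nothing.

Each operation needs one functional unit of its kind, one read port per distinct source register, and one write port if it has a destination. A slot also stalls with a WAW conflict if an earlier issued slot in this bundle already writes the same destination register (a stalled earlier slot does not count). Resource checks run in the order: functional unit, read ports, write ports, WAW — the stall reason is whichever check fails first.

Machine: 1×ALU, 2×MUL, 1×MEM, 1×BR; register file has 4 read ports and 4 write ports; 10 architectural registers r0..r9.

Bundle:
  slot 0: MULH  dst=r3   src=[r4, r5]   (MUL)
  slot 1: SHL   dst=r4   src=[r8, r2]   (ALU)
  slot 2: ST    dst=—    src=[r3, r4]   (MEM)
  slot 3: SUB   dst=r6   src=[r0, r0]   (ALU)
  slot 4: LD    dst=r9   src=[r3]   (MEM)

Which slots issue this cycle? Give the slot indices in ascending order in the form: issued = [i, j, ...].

issued = [0, 1]

slot 0 (MUL): ISSUE — free A1,Mu1,Ld1,B1 rp2 wp3
slot 1 (ALU): ISSUE — free A0,Mu1,Ld1,B1 rp0 wp2
slot 2 (MEM): stall RD_PORT — free A0,Mu1,Ld1,B1 rp0 wp2
slot 3 (ALU): stall FU — free A0,Mu1,Ld1,B1 rp0 wp2
slot 4 (MEM): stall RD_PORT — free A0,Mu1,Ld1,B1 rp0 wp2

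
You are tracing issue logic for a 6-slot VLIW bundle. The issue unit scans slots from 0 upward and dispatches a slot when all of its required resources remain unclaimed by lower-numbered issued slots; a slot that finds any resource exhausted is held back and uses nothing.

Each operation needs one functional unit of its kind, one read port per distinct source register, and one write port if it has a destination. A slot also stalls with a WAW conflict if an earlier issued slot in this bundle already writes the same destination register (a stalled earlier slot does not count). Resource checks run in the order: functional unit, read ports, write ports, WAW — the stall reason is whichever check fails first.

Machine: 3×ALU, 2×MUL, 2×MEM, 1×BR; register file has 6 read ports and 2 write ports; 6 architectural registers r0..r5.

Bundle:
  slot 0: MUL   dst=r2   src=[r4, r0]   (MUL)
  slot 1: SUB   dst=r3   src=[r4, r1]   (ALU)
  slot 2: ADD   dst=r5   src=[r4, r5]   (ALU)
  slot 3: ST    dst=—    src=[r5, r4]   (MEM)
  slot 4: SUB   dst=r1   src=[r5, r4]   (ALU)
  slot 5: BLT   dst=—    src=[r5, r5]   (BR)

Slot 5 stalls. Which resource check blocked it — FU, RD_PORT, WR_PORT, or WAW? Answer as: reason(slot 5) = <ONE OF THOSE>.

#0 MUL src=r4,r0 dispatched  <A:3 Mu:1 Ld:2 B:1 rd:4 wr:1>
#1 ALU src=r4,r1 dispatched  <A:2 Mu:1 Ld:2 B:1 rd:2 wr:0>
#2 ALU src=r4,r5 held:WR_PORT  <A:2 Mu:1 Ld:2 B:1 rd:2 wr:0>
#3 MEM src=r5,r4 dispatched  <A:2 Mu:1 Ld:1 B:1 rd:0 wr:0>
#4 ALU src=r5,r4 held:RD_PORT  <A:2 Mu:1 Ld:1 B:1 rd:0 wr:0>
#5 BR src=r5,r5 held:RD_PORT  <A:2 Mu:1 Ld:1 B:1 rd:0 wr:0>

reason(slot 5) = RD_PORT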